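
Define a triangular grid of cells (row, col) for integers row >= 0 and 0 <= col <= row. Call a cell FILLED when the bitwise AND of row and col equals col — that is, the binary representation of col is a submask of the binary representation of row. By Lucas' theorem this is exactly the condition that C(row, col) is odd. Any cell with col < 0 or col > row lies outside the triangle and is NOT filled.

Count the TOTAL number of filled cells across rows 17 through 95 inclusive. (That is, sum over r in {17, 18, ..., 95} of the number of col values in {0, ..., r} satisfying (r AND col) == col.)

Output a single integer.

r17=10001 pc2: +4 =4
r18=10010 pc2: +4 =8
r19=10011 pc3: +8 =16
r20=10100 pc2: +4 =20
r21=10101 pc3: +8 =28
r22=10110 pc3: +8 =36
r23=10111 pc4: +16 =52
r24=11000 pc2: +4 =56
r25=11001 pc3: +8 =64
r26=11010 pc3: +8 =72
r27=11011 pc4: +16 =88
r28=11100 pc3: +8 =96
r29=11101 pc4: +16 =112
r30=11110 pc4: +16 =128
r31=11111 pc5: +32 =160
r32=100000 pc1: +2 =162
r33=100001 pc2: +4 =166
r34=100010 pc2: +4 =170
r35=100011 pc3: +8 =178
r36=100100 pc2: +4 =182
r37=100101 pc3: +8 =190
r38=100110 pc3: +8 =198
r39=100111 pc4: +16 =214
r40=101000 pc2: +4 =218
r41=101001 pc3: +8 =226
r42=101010 pc3: +8 =234
r43=101011 pc4: +16 =250
r44=101100 pc3: +8 =258
r45=101101 pc4: +16 =274
r46=101110 pc4: +16 =290
r47=101111 pc5: +32 =322
r48=110000 pc2: +4 =326
r49=110001 pc3: +8 =334
r50=110010 pc3: +8 =342
r51=110011 pc4: +16 =358
r52=110100 pc3: +8 =366
r53=110101 pc4: +16 =382
r54=110110 pc4: +16 =398
r55=110111 pc5: +32 =430
r56=111000 pc3: +8 =438
r57=111001 pc4: +16 =454
r58=111010 pc4: +16 =470
r59=111011 pc5: +32 =502
r60=111100 pc4: +16 =518
r61=111101 pc5: +32 =550
r62=111110 pc5: +32 =582
r63=111111 pc6: +64 =646
r64=1000000 pc1: +2 =648
r65=1000001 pc2: +4 =652
r66=1000010 pc2: +4 =656
r67=1000011 pc3: +8 =664
r68=1000100 pc2: +4 =668
r69=1000101 pc3: +8 =676
r70=1000110 pc3: +8 =684
r71=1000111 pc4: +16 =700
r72=1001000 pc2: +4 =704
r73=1001001 pc3: +8 =712
r74=1001010 pc3: +8 =720
r75=1001011 pc4: +16 =736
r76=1001100 pc3: +8 =744
r77=1001101 pc4: +16 =760
r78=1001110 pc4: +16 =776
r79=1001111 pc5: +32 =808
r80=1010000 pc2: +4 =812
r81=1010001 pc3: +8 =820
r82=1010010 pc3: +8 =828
r83=1010011 pc4: +16 =844
r84=1010100 pc3: +8 =852
r85=1010101 pc4: +16 =868
r86=1010110 pc4: +16 =884
r87=1010111 pc5: +32 =916
r88=1011000 pc3: +8 =924
r89=1011001 pc4: +16 =940
r90=1011010 pc4: +16 =956
r91=1011011 pc5: +32 =988
r92=1011100 pc4: +16 =1004
r93=1011101 pc5: +32 =1036
r94=1011110 pc5: +32 =1068
r95=1011111 pc6: +64 =1132

Answer: 1132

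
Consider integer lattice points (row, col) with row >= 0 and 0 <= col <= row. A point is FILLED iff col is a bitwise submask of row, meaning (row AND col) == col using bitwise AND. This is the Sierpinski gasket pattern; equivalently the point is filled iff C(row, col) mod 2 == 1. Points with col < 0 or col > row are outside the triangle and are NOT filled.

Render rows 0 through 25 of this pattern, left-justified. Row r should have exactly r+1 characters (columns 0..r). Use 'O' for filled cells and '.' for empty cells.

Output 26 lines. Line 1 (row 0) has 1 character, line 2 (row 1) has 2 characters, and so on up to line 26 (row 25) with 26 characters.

Answer: O
OO
O.O
OOOO
O...O
OO..OO
O.O.O.O
OOOOOOOO
O.......O
OO......OO
O.O.....O.O
OOOO....OOOO
O...O...O...O
OO..OO..OO..OO
O.O.O.O.O.O.O.O
OOOOOOOOOOOOOOOO
O...............O
OO..............OO
O.O.............O.O
OOOO............OOOO
O...O...........O...O
OO..OO..........OO..OO
O.O.O.O.........O.O.O.O
OOOOOOOO........OOOOOOOO
O.......O.......O.......O
OO......OO......OO......OO

Derivation:
r0=0: O
r1=1: OO
r2=10: O.O
r3=11: OOOO
r4=100: O...O
r5=101: OO..OO
r6=110: O.O.O.O
r7=111: OOOOOOOO
r8=1000: O.......O
r9=1001: OO......OO
r10=1010: O.O.....O.O
r11=1011: OOOO....OOOO
r12=1100: O...O...O...O
r13=1101: OO..OO..OO..OO
r14=1110: O.O.O.O.O.O.O.O
r15=1111: OOOOOOOOOOOOOOOO
r16=10000: O...............O
r17=10001: OO..............OO
r18=10010: O.O.............O.O
r19=10011: OOOO............OOOO
r20=10100: O...O...........O...O
r21=10101: OO..OO..........OO..OO
r22=10110: O.O.O.O.........O.O.O.O
r23=10111: OOOOOOOO........OOOOOOOO
r24=11000: O.......O.......O.......O
r25=11001: OO......OO......OO......OO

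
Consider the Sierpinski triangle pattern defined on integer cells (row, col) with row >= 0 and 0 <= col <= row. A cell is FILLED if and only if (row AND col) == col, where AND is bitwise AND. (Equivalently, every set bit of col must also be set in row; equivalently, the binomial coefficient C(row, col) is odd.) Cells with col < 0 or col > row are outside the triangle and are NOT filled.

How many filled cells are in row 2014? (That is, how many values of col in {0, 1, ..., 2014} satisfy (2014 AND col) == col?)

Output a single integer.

2014 in binary = 11111011110
popcount(2014) = number of 1-bits in 11111011110 = 9
A col c satisfies (2014 AND c) == c iff every set bit of c is also set in 2014; each of the 9 set bits of 2014 can independently be on or off in c.
count = 2^9 = 512

Answer: 512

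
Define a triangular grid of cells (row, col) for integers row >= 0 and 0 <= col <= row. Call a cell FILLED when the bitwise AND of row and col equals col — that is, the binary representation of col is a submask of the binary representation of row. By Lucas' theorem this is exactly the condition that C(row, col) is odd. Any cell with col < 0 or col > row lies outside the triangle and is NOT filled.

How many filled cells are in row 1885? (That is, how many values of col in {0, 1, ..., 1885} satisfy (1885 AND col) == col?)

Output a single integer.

1885 in binary = 11101011101
popcount(1885) = number of 1-bits in 11101011101 = 8
A col c satisfies (1885 AND c) == c iff every set bit of c is also set in 1885; each of the 8 set bits of 1885 can independently be on or off in c.
count = 2^8 = 256

Answer: 256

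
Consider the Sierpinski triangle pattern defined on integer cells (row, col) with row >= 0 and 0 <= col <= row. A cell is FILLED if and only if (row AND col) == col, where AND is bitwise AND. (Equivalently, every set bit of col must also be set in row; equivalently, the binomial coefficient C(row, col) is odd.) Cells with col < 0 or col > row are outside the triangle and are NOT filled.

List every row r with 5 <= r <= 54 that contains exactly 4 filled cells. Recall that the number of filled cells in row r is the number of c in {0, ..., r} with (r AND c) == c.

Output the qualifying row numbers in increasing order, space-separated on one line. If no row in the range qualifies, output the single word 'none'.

Answer: 5 6 9 10 12 17 18 20 24 33 34 36 40 48

Derivation:
Row r has 2^popcount(r) filled cells, so we need popcount(r) = log2(4) = 2.
Scan r = 5..54 and keep those with exactly 2 one-bits:
r=5=101 popcount=2 -> KEEP
r=6=110 popcount=2 -> KEEP
r=7=111 popcount=3 -> skip
r=8=1000 popcount=1 -> skip
r=9=1001 popcount=2 -> KEEP
r=10=1010 popcount=2 -> KEEP
r=11=1011 popcount=3 -> skip
r=12=1100 popcount=2 -> KEEP
r=13=1101 popcount=3 -> skip
r=14=1110 popcount=3 -> skip
r=15=1111 popcount=4 -> skip
r=16=10000 popcount=1 -> skip
r=17=10001 popcount=2 -> KEEP
r=18=10010 popcount=2 -> KEEP
r=19=10011 popcount=3 -> skip
r=20=10100 popcount=2 -> KEEP
r=21=10101 popcount=3 -> skip
r=22=10110 popcount=3 -> skip
r=23=10111 popcount=4 -> skip
r=24=11000 popcount=2 -> KEEP
r=25=11001 popcount=3 -> skip
r=26=11010 popcount=3 -> skip
r=27=11011 popcount=4 -> skip
r=28=11100 popcount=3 -> skip
r=29=11101 popcount=4 -> skip
r=30=11110 popcount=4 -> skip
r=31=11111 popcount=5 -> skip
r=32=100000 popcount=1 -> skip
r=33=100001 popcount=2 -> KEEP
r=34=100010 popcount=2 -> KEEP
r=35=100011 popcount=3 -> skip
r=36=100100 popcount=2 -> KEEP
r=37=100101 popcount=3 -> skip
r=38=100110 popcount=3 -> skip
r=39=100111 popcount=4 -> skip
r=40=101000 popcount=2 -> KEEP
r=41=101001 popcount=3 -> skip
r=42=101010 popcount=3 -> skip
r=43=101011 popcount=4 -> skip
r=44=101100 popcount=3 -> skip
r=45=101101 popcount=4 -> skip
r=46=101110 popcount=4 -> skip
r=47=101111 popcount=5 -> skip
r=48=110000 popcount=2 -> KEEP
r=49=110001 popcount=3 -> skip
r=50=110010 popcount=3 -> skip
r=51=110011 popcount=4 -> skip
r=52=110100 popcount=3 -> skip
r=53=110101 popcount=4 -> skip
r=54=110110 popcount=4 -> skip
Kept rows: 5 6 9 10 12 17 18 20 24 33 34 36 40 48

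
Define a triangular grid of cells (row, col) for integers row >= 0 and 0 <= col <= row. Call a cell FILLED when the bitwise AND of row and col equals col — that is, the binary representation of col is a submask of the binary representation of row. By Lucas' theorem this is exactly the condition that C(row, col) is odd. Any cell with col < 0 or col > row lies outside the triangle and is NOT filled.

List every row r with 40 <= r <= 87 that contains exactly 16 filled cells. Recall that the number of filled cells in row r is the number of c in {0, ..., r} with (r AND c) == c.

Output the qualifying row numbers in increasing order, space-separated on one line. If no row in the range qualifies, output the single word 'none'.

Answer: 43 45 46 51 53 54 57 58 60 71 75 77 78 83 85 86

Derivation:
Row r has 2^popcount(r) filled cells, so we need popcount(r) = log2(16) = 4.
Scan r = 40..87 and keep those with exactly 4 one-bits:
r=40=101000 popcount=2 -> skip
r=41=101001 popcount=3 -> skip
r=42=101010 popcount=3 -> skip
r=43=101011 popcount=4 -> KEEP
r=44=101100 popcount=3 -> skip
r=45=101101 popcount=4 -> KEEP
r=46=101110 popcount=4 -> KEEP
r=47=101111 popcount=5 -> skip
r=48=110000 popcount=2 -> skip
r=49=110001 popcount=3 -> skip
r=50=110010 popcount=3 -> skip
r=51=110011 popcount=4 -> KEEP
r=52=110100 popcount=3 -> skip
r=53=110101 popcount=4 -> KEEP
r=54=110110 popcount=4 -> KEEP
r=55=110111 popcount=5 -> skip
r=56=111000 popcount=3 -> skip
r=57=111001 popcount=4 -> KEEP
r=58=111010 popcount=4 -> KEEP
r=59=111011 popcount=5 -> skip
r=60=111100 popcount=4 -> KEEP
r=61=111101 popcount=5 -> skip
r=62=111110 popcount=5 -> skip
r=63=111111 popcount=6 -> skip
r=64=1000000 popcount=1 -> skip
r=65=1000001 popcount=2 -> skip
r=66=1000010 popcount=2 -> skip
r=67=1000011 popcount=3 -> skip
r=68=1000100 popcount=2 -> skip
r=69=1000101 popcount=3 -> skip
r=70=1000110 popcount=3 -> skip
r=71=1000111 popcount=4 -> KEEP
r=72=1001000 popcount=2 -> skip
r=73=1001001 popcount=3 -> skip
r=74=1001010 popcount=3 -> skip
r=75=1001011 popcount=4 -> KEEP
r=76=1001100 popcount=3 -> skip
r=77=1001101 popcount=4 -> KEEP
r=78=1001110 popcount=4 -> KEEP
r=79=1001111 popcount=5 -> skip
r=80=1010000 popcount=2 -> skip
r=81=1010001 popcount=3 -> skip
r=82=1010010 popcount=3 -> skip
r=83=1010011 popcount=4 -> KEEP
r=84=1010100 popcount=3 -> skip
r=85=1010101 popcount=4 -> KEEP
r=86=1010110 popcount=4 -> KEEP
r=87=1010111 popcount=5 -> skip
Kept rows: 43 45 46 51 53 54 57 58 60 71 75 77 78 83 85 86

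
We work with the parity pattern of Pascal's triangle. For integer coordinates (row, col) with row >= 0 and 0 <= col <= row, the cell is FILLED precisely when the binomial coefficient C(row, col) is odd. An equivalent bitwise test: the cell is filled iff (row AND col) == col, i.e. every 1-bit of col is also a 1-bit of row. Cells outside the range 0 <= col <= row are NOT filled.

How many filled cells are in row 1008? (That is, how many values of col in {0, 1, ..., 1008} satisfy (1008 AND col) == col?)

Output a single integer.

Answer: 64

Derivation:
1008 in binary = 1111110000
popcount(1008) = number of 1-bits in 1111110000 = 6
A col c satisfies (1008 AND c) == c iff every set bit of c is also set in 1008; each of the 6 set bits of 1008 can independently be on or off in c.
count = 2^6 = 64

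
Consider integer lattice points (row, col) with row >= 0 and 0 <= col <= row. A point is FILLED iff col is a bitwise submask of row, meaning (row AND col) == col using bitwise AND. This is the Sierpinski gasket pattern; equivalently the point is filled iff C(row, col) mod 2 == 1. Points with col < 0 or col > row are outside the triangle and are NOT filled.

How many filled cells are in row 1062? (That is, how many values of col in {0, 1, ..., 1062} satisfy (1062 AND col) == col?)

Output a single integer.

1062 in binary = 10000100110
popcount(1062) = number of 1-bits in 10000100110 = 4
A col c satisfies (1062 AND c) == c iff every set bit of c is also set in 1062; each of the 4 set bits of 1062 can independently be on or off in c.
count = 2^4 = 16

Answer: 16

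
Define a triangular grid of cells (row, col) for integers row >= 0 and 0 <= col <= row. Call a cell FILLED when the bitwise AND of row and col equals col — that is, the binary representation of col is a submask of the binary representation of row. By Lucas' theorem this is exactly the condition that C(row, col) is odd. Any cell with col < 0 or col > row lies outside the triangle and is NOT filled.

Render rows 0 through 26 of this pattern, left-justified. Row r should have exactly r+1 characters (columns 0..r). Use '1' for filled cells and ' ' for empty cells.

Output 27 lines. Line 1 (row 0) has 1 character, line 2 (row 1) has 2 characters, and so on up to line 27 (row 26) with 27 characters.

r0=0: 1
r1=1: 11
r2=10: 1 1
r3=11: 1111
r4=100: 1   1
r5=101: 11  11
r6=110: 1 1 1 1
r7=111: 11111111
r8=1000: 1       1
r9=1001: 11      11
r10=1010: 1 1     1 1
r11=1011: 1111    1111
r12=1100: 1   1   1   1
r13=1101: 11  11  11  11
r14=1110: 1 1 1 1 1 1 1 1
r15=1111: 1111111111111111
r16=10000: 1               1
r17=10001: 11              11
r18=10010: 1 1             1 1
r19=10011: 1111            1111
r20=10100: 1   1           1   1
r21=10101: 11  11          11  11
r22=10110: 1 1 1 1         1 1 1 1
r23=10111: 11111111        11111111
r24=11000: 1       1       1       1
r25=11001: 11      11      11      11
r26=11010: 1 1     1 1     1 1     1 1

Answer: 1
11
1 1
1111
1   1
11  11
1 1 1 1
11111111
1       1
11      11
1 1     1 1
1111    1111
1   1   1   1
11  11  11  11
1 1 1 1 1 1 1 1
1111111111111111
1               1
11              11
1 1             1 1
1111            1111
1   1           1   1
11  11          11  11
1 1 1 1         1 1 1 1
11111111        11111111
1       1       1       1
11      11      11      11
1 1     1 1     1 1     1 1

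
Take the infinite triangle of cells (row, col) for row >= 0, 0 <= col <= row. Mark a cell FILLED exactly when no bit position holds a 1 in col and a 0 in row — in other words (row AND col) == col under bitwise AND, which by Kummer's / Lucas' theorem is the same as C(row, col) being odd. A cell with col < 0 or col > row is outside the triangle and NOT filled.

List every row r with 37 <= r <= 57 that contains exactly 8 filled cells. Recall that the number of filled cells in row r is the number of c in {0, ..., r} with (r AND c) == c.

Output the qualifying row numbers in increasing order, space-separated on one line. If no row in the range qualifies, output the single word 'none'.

Row r has 2^popcount(r) filled cells, so we need popcount(r) = log2(8) = 3.
Scan r = 37..57 and keep those with exactly 3 one-bits:
r=37=100101 popcount=3 -> KEEP
r=38=100110 popcount=3 -> KEEP
r=39=100111 popcount=4 -> skip
r=40=101000 popcount=2 -> skip
r=41=101001 popcount=3 -> KEEP
r=42=101010 popcount=3 -> KEEP
r=43=101011 popcount=4 -> skip
r=44=101100 popcount=3 -> KEEP
r=45=101101 popcount=4 -> skip
r=46=101110 popcount=4 -> skip
r=47=101111 popcount=5 -> skip
r=48=110000 popcount=2 -> skip
r=49=110001 popcount=3 -> KEEP
r=50=110010 popcount=3 -> KEEP
r=51=110011 popcount=4 -> skip
r=52=110100 popcount=3 -> KEEP
r=53=110101 popcount=4 -> skip
r=54=110110 popcount=4 -> skip
r=55=110111 popcount=5 -> skip
r=56=111000 popcount=3 -> KEEP
r=57=111001 popcount=4 -> skip
Kept rows: 37 38 41 42 44 49 50 52 56

Answer: 37 38 41 42 44 49 50 52 56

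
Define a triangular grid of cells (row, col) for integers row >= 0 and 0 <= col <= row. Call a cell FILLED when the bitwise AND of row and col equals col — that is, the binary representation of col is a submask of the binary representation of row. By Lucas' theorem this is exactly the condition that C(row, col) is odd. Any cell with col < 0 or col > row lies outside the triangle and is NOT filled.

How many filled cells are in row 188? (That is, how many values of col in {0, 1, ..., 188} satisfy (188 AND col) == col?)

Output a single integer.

Answer: 32

Derivation:
188 in binary = 10111100
popcount(188) = number of 1-bits in 10111100 = 5
A col c satisfies (188 AND c) == c iff every set bit of c is also set in 188; each of the 5 set bits of 188 can independently be on or off in c.
count = 2^5 = 32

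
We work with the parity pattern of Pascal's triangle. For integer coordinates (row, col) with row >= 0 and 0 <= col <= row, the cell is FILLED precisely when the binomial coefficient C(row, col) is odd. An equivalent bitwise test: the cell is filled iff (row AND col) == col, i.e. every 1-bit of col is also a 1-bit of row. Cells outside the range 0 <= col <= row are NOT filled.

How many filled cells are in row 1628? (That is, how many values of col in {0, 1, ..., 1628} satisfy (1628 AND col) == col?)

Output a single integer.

1628 in binary = 11001011100
popcount(1628) = number of 1-bits in 11001011100 = 6
A col c satisfies (1628 AND c) == c iff every set bit of c is also set in 1628; each of the 6 set bits of 1628 can independently be on or off in c.
count = 2^6 = 64

Answer: 64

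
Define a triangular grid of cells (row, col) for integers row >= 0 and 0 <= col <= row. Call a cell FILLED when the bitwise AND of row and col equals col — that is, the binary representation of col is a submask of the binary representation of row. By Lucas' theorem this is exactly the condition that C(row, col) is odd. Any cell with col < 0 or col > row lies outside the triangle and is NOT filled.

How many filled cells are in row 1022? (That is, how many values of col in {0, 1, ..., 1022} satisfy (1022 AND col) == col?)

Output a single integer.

1022 in binary = 1111111110
popcount(1022) = number of 1-bits in 1111111110 = 9
A col c satisfies (1022 AND c) == c iff every set bit of c is also set in 1022; each of the 9 set bits of 1022 can independently be on or off in c.
count = 2^9 = 512

Answer: 512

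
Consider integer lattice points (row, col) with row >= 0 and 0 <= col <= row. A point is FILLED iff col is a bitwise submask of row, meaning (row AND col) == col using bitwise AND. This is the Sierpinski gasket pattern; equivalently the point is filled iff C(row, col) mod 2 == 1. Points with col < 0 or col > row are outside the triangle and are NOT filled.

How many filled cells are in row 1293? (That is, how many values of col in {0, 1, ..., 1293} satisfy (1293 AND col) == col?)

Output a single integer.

1293 in binary = 10100001101
popcount(1293) = number of 1-bits in 10100001101 = 5
A col c satisfies (1293 AND c) == c iff every set bit of c is also set in 1293; each of the 5 set bits of 1293 can independently be on or off in c.
count = 2^5 = 32

Answer: 32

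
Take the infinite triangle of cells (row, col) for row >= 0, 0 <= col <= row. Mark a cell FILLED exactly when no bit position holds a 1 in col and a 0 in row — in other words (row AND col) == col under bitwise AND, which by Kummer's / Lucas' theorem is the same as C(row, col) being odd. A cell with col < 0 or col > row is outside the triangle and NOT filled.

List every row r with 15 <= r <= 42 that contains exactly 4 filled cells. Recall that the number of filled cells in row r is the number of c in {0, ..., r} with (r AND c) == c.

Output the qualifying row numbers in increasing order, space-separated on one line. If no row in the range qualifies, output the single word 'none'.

Row r has 2^popcount(r) filled cells, so we need popcount(r) = log2(4) = 2.
Scan r = 15..42 and keep those with exactly 2 one-bits:
r=15=1111 popcount=4 -> skip
r=16=10000 popcount=1 -> skip
r=17=10001 popcount=2 -> KEEP
r=18=10010 popcount=2 -> KEEP
r=19=10011 popcount=3 -> skip
r=20=10100 popcount=2 -> KEEP
r=21=10101 popcount=3 -> skip
r=22=10110 popcount=3 -> skip
r=23=10111 popcount=4 -> skip
r=24=11000 popcount=2 -> KEEP
r=25=11001 popcount=3 -> skip
r=26=11010 popcount=3 -> skip
r=27=11011 popcount=4 -> skip
r=28=11100 popcount=3 -> skip
r=29=11101 popcount=4 -> skip
r=30=11110 popcount=4 -> skip
r=31=11111 popcount=5 -> skip
r=32=100000 popcount=1 -> skip
r=33=100001 popcount=2 -> KEEP
r=34=100010 popcount=2 -> KEEP
r=35=100011 popcount=3 -> skip
r=36=100100 popcount=2 -> KEEP
r=37=100101 popcount=3 -> skip
r=38=100110 popcount=3 -> skip
r=39=100111 popcount=4 -> skip
r=40=101000 popcount=2 -> KEEP
r=41=101001 popcount=3 -> skip
r=42=101010 popcount=3 -> skip
Kept rows: 17 18 20 24 33 34 36 40

Answer: 17 18 20 24 33 34 36 40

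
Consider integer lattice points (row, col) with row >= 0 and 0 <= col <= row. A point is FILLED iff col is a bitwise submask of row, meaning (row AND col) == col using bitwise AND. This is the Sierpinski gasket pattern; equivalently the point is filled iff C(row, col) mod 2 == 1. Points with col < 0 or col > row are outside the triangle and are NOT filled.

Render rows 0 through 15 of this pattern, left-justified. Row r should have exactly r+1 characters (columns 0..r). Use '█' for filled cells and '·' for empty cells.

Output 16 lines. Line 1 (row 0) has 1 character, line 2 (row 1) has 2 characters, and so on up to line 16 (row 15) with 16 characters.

r0=0: █
r1=1: ██
r2=10: █·█
r3=11: ████
r4=100: █···█
r5=101: ██··██
r6=110: █·█·█·█
r7=111: ████████
r8=1000: █·······█
r9=1001: ██······██
r10=1010: █·█·····█·█
r11=1011: ████····████
r12=1100: █···█···█···█
r13=1101: ██··██··██··██
r14=1110: █·█·█·█·█·█·█·█
r15=1111: ████████████████

Answer: █
██
█·█
████
█···█
██··██
█·█·█·█
████████
█·······█
██······██
█·█·····█·█
████····████
█···█···█···█
██··██··██··██
█·█·█·█·█·█·█·█
████████████████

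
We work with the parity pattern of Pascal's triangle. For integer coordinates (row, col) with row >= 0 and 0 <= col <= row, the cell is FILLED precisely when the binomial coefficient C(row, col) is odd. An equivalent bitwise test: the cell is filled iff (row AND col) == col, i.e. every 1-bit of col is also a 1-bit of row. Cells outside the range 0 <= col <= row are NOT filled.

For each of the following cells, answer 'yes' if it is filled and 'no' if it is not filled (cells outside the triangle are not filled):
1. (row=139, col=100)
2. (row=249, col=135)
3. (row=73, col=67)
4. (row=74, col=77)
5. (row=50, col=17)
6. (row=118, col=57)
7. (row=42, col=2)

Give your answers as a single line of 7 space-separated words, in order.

(139,100): row=0b10001011, col=0b1100100, row AND col = 0b0 = 0; 0 != 100 -> empty
(249,135): row=0b11111001, col=0b10000111, row AND col = 0b10000001 = 129; 129 != 135 -> empty
(73,67): row=0b1001001, col=0b1000011, row AND col = 0b1000001 = 65; 65 != 67 -> empty
(74,77): col outside [0, 74] -> not filled
(50,17): row=0b110010, col=0b10001, row AND col = 0b10000 = 16; 16 != 17 -> empty
(118,57): row=0b1110110, col=0b111001, row AND col = 0b110000 = 48; 48 != 57 -> empty
(42,2): row=0b101010, col=0b10, row AND col = 0b10 = 2; 2 == 2 -> filled

Answer: no no no no no no yes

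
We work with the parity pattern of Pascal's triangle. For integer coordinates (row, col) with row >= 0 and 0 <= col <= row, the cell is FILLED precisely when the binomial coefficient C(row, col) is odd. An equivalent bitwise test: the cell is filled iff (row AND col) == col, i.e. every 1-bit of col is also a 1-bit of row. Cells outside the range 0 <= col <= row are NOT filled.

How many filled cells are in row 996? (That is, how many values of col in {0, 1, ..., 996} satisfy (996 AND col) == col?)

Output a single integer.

996 in binary = 1111100100
popcount(996) = number of 1-bits in 1111100100 = 6
A col c satisfies (996 AND c) == c iff every set bit of c is also set in 996; each of the 6 set bits of 996 can independently be on or off in c.
count = 2^6 = 64

Answer: 64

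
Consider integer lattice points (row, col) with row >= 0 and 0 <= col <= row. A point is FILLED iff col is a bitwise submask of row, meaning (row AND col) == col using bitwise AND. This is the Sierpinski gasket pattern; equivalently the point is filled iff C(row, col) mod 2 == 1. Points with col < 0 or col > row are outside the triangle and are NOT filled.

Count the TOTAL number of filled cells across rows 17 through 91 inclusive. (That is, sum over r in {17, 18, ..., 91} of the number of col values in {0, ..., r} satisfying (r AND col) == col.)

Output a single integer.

Answer: 988

Derivation:
r17=10001 pc2: +4 =4
r18=10010 pc2: +4 =8
r19=10011 pc3: +8 =16
r20=10100 pc2: +4 =20
r21=10101 pc3: +8 =28
r22=10110 pc3: +8 =36
r23=10111 pc4: +16 =52
r24=11000 pc2: +4 =56
r25=11001 pc3: +8 =64
r26=11010 pc3: +8 =72
r27=11011 pc4: +16 =88
r28=11100 pc3: +8 =96
r29=11101 pc4: +16 =112
r30=11110 pc4: +16 =128
r31=11111 pc5: +32 =160
r32=100000 pc1: +2 =162
r33=100001 pc2: +4 =166
r34=100010 pc2: +4 =170
r35=100011 pc3: +8 =178
r36=100100 pc2: +4 =182
r37=100101 pc3: +8 =190
r38=100110 pc3: +8 =198
r39=100111 pc4: +16 =214
r40=101000 pc2: +4 =218
r41=101001 pc3: +8 =226
r42=101010 pc3: +8 =234
r43=101011 pc4: +16 =250
r44=101100 pc3: +8 =258
r45=101101 pc4: +16 =274
r46=101110 pc4: +16 =290
r47=101111 pc5: +32 =322
r48=110000 pc2: +4 =326
r49=110001 pc3: +8 =334
r50=110010 pc3: +8 =342
r51=110011 pc4: +16 =358
r52=110100 pc3: +8 =366
r53=110101 pc4: +16 =382
r54=110110 pc4: +16 =398
r55=110111 pc5: +32 =430
r56=111000 pc3: +8 =438
r57=111001 pc4: +16 =454
r58=111010 pc4: +16 =470
r59=111011 pc5: +32 =502
r60=111100 pc4: +16 =518
r61=111101 pc5: +32 =550
r62=111110 pc5: +32 =582
r63=111111 pc6: +64 =646
r64=1000000 pc1: +2 =648
r65=1000001 pc2: +4 =652
r66=1000010 pc2: +4 =656
r67=1000011 pc3: +8 =664
r68=1000100 pc2: +4 =668
r69=1000101 pc3: +8 =676
r70=1000110 pc3: +8 =684
r71=1000111 pc4: +16 =700
r72=1001000 pc2: +4 =704
r73=1001001 pc3: +8 =712
r74=1001010 pc3: +8 =720
r75=1001011 pc4: +16 =736
r76=1001100 pc3: +8 =744
r77=1001101 pc4: +16 =760
r78=1001110 pc4: +16 =776
r79=1001111 pc5: +32 =808
r80=1010000 pc2: +4 =812
r81=1010001 pc3: +8 =820
r82=1010010 pc3: +8 =828
r83=1010011 pc4: +16 =844
r84=1010100 pc3: +8 =852
r85=1010101 pc4: +16 =868
r86=1010110 pc4: +16 =884
r87=1010111 pc5: +32 =916
r88=1011000 pc3: +8 =924
r89=1011001 pc4: +16 =940
r90=1011010 pc4: +16 =956
r91=1011011 pc5: +32 =988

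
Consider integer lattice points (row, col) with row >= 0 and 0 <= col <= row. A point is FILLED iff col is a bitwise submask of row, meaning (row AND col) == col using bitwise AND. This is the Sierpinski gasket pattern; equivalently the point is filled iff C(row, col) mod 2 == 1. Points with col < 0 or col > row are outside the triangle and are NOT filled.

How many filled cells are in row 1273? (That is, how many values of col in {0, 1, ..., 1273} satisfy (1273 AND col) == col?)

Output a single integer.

1273 in binary = 10011111001
popcount(1273) = number of 1-bits in 10011111001 = 7
A col c satisfies (1273 AND c) == c iff every set bit of c is also set in 1273; each of the 7 set bits of 1273 can independently be on or off in c.
count = 2^7 = 128

Answer: 128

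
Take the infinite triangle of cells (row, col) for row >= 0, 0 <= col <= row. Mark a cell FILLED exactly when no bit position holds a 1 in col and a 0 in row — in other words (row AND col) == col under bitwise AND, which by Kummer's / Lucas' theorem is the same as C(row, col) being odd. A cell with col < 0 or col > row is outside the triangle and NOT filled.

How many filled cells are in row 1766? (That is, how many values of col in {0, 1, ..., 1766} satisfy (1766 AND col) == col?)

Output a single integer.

Answer: 128

Derivation:
1766 in binary = 11011100110
popcount(1766) = number of 1-bits in 11011100110 = 7
A col c satisfies (1766 AND c) == c iff every set bit of c is also set in 1766; each of the 7 set bits of 1766 can independently be on or off in c.
count = 2^7 = 128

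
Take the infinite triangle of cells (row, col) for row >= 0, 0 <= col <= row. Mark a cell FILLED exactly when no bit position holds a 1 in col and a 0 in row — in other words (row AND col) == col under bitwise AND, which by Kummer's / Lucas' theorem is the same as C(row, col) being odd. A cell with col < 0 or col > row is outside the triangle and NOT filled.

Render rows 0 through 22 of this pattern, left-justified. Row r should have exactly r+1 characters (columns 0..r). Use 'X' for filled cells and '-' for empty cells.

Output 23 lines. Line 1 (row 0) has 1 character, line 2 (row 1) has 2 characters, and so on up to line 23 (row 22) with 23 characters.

Answer: X
XX
X-X
XXXX
X---X
XX--XX
X-X-X-X
XXXXXXXX
X-------X
XX------XX
X-X-----X-X
XXXX----XXXX
X---X---X---X
XX--XX--XX--XX
X-X-X-X-X-X-X-X
XXXXXXXXXXXXXXXX
X---------------X
XX--------------XX
X-X-------------X-X
XXXX------------XXXX
X---X-----------X---X
XX--XX----------XX--XX
X-X-X-X---------X-X-X-X

Derivation:
r0=0: X
r1=1: XX
r2=10: X-X
r3=11: XXXX
r4=100: X---X
r5=101: XX--XX
r6=110: X-X-X-X
r7=111: XXXXXXXX
r8=1000: X-------X
r9=1001: XX------XX
r10=1010: X-X-----X-X
r11=1011: XXXX----XXXX
r12=1100: X---X---X---X
r13=1101: XX--XX--XX--XX
r14=1110: X-X-X-X-X-X-X-X
r15=1111: XXXXXXXXXXXXXXXX
r16=10000: X---------------X
r17=10001: XX--------------XX
r18=10010: X-X-------------X-X
r19=10011: XXXX------------XXXX
r20=10100: X---X-----------X---X
r21=10101: XX--XX----------XX--XX
r22=10110: X-X-X-X---------X-X-X-X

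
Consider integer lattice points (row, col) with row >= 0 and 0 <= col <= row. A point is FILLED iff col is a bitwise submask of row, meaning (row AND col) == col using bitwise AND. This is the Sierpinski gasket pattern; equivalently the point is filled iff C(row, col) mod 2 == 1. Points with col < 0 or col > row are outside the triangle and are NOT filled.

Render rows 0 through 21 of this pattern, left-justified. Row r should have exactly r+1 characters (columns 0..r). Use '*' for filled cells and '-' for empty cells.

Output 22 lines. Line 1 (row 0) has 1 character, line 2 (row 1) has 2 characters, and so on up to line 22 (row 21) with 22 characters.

Answer: *
**
*-*
****
*---*
**--**
*-*-*-*
********
*-------*
**------**
*-*-----*-*
****----****
*---*---*---*
**--**--**--**
*-*-*-*-*-*-*-*
****************
*---------------*
**--------------**
*-*-------------*-*
****------------****
*---*-----------*---*
**--**----------**--**

Derivation:
r0=0: *
r1=1: **
r2=10: *-*
r3=11: ****
r4=100: *---*
r5=101: **--**
r6=110: *-*-*-*
r7=111: ********
r8=1000: *-------*
r9=1001: **------**
r10=1010: *-*-----*-*
r11=1011: ****----****
r12=1100: *---*---*---*
r13=1101: **--**--**--**
r14=1110: *-*-*-*-*-*-*-*
r15=1111: ****************
r16=10000: *---------------*
r17=10001: **--------------**
r18=10010: *-*-------------*-*
r19=10011: ****------------****
r20=10100: *---*-----------*---*
r21=10101: **--**----------**--**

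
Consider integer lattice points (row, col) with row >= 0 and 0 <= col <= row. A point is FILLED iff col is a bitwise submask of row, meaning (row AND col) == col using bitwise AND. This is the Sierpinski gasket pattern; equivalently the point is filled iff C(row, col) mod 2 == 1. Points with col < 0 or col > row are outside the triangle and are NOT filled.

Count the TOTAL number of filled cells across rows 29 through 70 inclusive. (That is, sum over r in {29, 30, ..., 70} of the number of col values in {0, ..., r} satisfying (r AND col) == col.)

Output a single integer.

Answer: 588

Derivation:
r29=11101 pc4: +16 =16
r30=11110 pc4: +16 =32
r31=11111 pc5: +32 =64
r32=100000 pc1: +2 =66
r33=100001 pc2: +4 =70
r34=100010 pc2: +4 =74
r35=100011 pc3: +8 =82
r36=100100 pc2: +4 =86
r37=100101 pc3: +8 =94
r38=100110 pc3: +8 =102
r39=100111 pc4: +16 =118
r40=101000 pc2: +4 =122
r41=101001 pc3: +8 =130
r42=101010 pc3: +8 =138
r43=101011 pc4: +16 =154
r44=101100 pc3: +8 =162
r45=101101 pc4: +16 =178
r46=101110 pc4: +16 =194
r47=101111 pc5: +32 =226
r48=110000 pc2: +4 =230
r49=110001 pc3: +8 =238
r50=110010 pc3: +8 =246
r51=110011 pc4: +16 =262
r52=110100 pc3: +8 =270
r53=110101 pc4: +16 =286
r54=110110 pc4: +16 =302
r55=110111 pc5: +32 =334
r56=111000 pc3: +8 =342
r57=111001 pc4: +16 =358
r58=111010 pc4: +16 =374
r59=111011 pc5: +32 =406
r60=111100 pc4: +16 =422
r61=111101 pc5: +32 =454
r62=111110 pc5: +32 =486
r63=111111 pc6: +64 =550
r64=1000000 pc1: +2 =552
r65=1000001 pc2: +4 =556
r66=1000010 pc2: +4 =560
r67=1000011 pc3: +8 =568
r68=1000100 pc2: +4 =572
r69=1000101 pc3: +8 =580
r70=1000110 pc3: +8 =588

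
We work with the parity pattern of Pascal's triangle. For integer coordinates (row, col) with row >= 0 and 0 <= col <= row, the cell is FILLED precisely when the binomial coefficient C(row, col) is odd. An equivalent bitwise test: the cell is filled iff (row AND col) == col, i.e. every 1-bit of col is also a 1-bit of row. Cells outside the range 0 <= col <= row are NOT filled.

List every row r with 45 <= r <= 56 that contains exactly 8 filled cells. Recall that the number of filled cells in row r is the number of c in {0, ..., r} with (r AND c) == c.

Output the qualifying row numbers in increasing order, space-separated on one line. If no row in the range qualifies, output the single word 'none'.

Answer: 49 50 52 56

Derivation:
Row r has 2^popcount(r) filled cells, so we need popcount(r) = log2(8) = 3.
Scan r = 45..56 and keep those with exactly 3 one-bits:
r=45=101101 popcount=4 -> skip
r=46=101110 popcount=4 -> skip
r=47=101111 popcount=5 -> skip
r=48=110000 popcount=2 -> skip
r=49=110001 popcount=3 -> KEEP
r=50=110010 popcount=3 -> KEEP
r=51=110011 popcount=4 -> skip
r=52=110100 popcount=3 -> KEEP
r=53=110101 popcount=4 -> skip
r=54=110110 popcount=4 -> skip
r=55=110111 popcount=5 -> skip
r=56=111000 popcount=3 -> KEEP
Kept rows: 49 50 52 56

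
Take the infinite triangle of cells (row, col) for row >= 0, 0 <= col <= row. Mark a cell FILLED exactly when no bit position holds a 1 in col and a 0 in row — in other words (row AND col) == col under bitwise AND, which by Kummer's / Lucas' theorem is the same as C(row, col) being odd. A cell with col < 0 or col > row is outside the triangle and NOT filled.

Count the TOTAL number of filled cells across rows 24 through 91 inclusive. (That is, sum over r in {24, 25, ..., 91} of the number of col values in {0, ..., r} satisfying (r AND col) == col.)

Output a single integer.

r24=11000 pc2: +4 =4
r25=11001 pc3: +8 =12
r26=11010 pc3: +8 =20
r27=11011 pc4: +16 =36
r28=11100 pc3: +8 =44
r29=11101 pc4: +16 =60
r30=11110 pc4: +16 =76
r31=11111 pc5: +32 =108
r32=100000 pc1: +2 =110
r33=100001 pc2: +4 =114
r34=100010 pc2: +4 =118
r35=100011 pc3: +8 =126
r36=100100 pc2: +4 =130
r37=100101 pc3: +8 =138
r38=100110 pc3: +8 =146
r39=100111 pc4: +16 =162
r40=101000 pc2: +4 =166
r41=101001 pc3: +8 =174
r42=101010 pc3: +8 =182
r43=101011 pc4: +16 =198
r44=101100 pc3: +8 =206
r45=101101 pc4: +16 =222
r46=101110 pc4: +16 =238
r47=101111 pc5: +32 =270
r48=110000 pc2: +4 =274
r49=110001 pc3: +8 =282
r50=110010 pc3: +8 =290
r51=110011 pc4: +16 =306
r52=110100 pc3: +8 =314
r53=110101 pc4: +16 =330
r54=110110 pc4: +16 =346
r55=110111 pc5: +32 =378
r56=111000 pc3: +8 =386
r57=111001 pc4: +16 =402
r58=111010 pc4: +16 =418
r59=111011 pc5: +32 =450
r60=111100 pc4: +16 =466
r61=111101 pc5: +32 =498
r62=111110 pc5: +32 =530
r63=111111 pc6: +64 =594
r64=1000000 pc1: +2 =596
r65=1000001 pc2: +4 =600
r66=1000010 pc2: +4 =604
r67=1000011 pc3: +8 =612
r68=1000100 pc2: +4 =616
r69=1000101 pc3: +8 =624
r70=1000110 pc3: +8 =632
r71=1000111 pc4: +16 =648
r72=1001000 pc2: +4 =652
r73=1001001 pc3: +8 =660
r74=1001010 pc3: +8 =668
r75=1001011 pc4: +16 =684
r76=1001100 pc3: +8 =692
r77=1001101 pc4: +16 =708
r78=1001110 pc4: +16 =724
r79=1001111 pc5: +32 =756
r80=1010000 pc2: +4 =760
r81=1010001 pc3: +8 =768
r82=1010010 pc3: +8 =776
r83=1010011 pc4: +16 =792
r84=1010100 pc3: +8 =800
r85=1010101 pc4: +16 =816
r86=1010110 pc4: +16 =832
r87=1010111 pc5: +32 =864
r88=1011000 pc3: +8 =872
r89=1011001 pc4: +16 =888
r90=1011010 pc4: +16 =904
r91=1011011 pc5: +32 =936

Answer: 936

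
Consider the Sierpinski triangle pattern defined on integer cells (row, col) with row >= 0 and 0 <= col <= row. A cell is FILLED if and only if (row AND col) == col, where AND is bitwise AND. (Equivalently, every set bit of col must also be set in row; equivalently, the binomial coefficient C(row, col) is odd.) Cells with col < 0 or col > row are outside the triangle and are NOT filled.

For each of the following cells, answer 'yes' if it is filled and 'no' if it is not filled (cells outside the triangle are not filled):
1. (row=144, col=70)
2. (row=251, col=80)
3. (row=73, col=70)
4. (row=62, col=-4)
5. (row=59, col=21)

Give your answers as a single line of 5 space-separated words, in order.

Answer: no yes no no no

Derivation:
(144,70): row=0b10010000, col=0b1000110, row AND col = 0b0 = 0; 0 != 70 -> empty
(251,80): row=0b11111011, col=0b1010000, row AND col = 0b1010000 = 80; 80 == 80 -> filled
(73,70): row=0b1001001, col=0b1000110, row AND col = 0b1000000 = 64; 64 != 70 -> empty
(62,-4): col outside [0, 62] -> not filled
(59,21): row=0b111011, col=0b10101, row AND col = 0b10001 = 17; 17 != 21 -> empty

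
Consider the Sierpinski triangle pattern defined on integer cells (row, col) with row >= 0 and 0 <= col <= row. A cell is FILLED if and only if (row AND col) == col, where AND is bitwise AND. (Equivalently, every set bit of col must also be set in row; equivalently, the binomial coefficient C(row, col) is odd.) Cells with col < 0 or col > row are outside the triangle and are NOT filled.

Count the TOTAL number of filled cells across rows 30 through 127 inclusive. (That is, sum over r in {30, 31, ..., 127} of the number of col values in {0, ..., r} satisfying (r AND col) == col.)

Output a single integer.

Answer: 1992

Derivation:
r30=11110 pc4: +16 =16
r31=11111 pc5: +32 =48
r32=100000 pc1: +2 =50
r33=100001 pc2: +4 =54
r34=100010 pc2: +4 =58
r35=100011 pc3: +8 =66
r36=100100 pc2: +4 =70
r37=100101 pc3: +8 =78
r38=100110 pc3: +8 =86
r39=100111 pc4: +16 =102
r40=101000 pc2: +4 =106
r41=101001 pc3: +8 =114
r42=101010 pc3: +8 =122
r43=101011 pc4: +16 =138
r44=101100 pc3: +8 =146
r45=101101 pc4: +16 =162
r46=101110 pc4: +16 =178
r47=101111 pc5: +32 =210
r48=110000 pc2: +4 =214
r49=110001 pc3: +8 =222
r50=110010 pc3: +8 =230
r51=110011 pc4: +16 =246
r52=110100 pc3: +8 =254
r53=110101 pc4: +16 =270
r54=110110 pc4: +16 =286
r55=110111 pc5: +32 =318
r56=111000 pc3: +8 =326
r57=111001 pc4: +16 =342
r58=111010 pc4: +16 =358
r59=111011 pc5: +32 =390
r60=111100 pc4: +16 =406
r61=111101 pc5: +32 =438
r62=111110 pc5: +32 =470
r63=111111 pc6: +64 =534
r64=1000000 pc1: +2 =536
r65=1000001 pc2: +4 =540
r66=1000010 pc2: +4 =544
r67=1000011 pc3: +8 =552
r68=1000100 pc2: +4 =556
r69=1000101 pc3: +8 =564
r70=1000110 pc3: +8 =572
r71=1000111 pc4: +16 =588
r72=1001000 pc2: +4 =592
r73=1001001 pc3: +8 =600
r74=1001010 pc3: +8 =608
r75=1001011 pc4: +16 =624
r76=1001100 pc3: +8 =632
r77=1001101 pc4: +16 =648
r78=1001110 pc4: +16 =664
r79=1001111 pc5: +32 =696
r80=1010000 pc2: +4 =700
r81=1010001 pc3: +8 =708
r82=1010010 pc3: +8 =716
r83=1010011 pc4: +16 =732
r84=1010100 pc3: +8 =740
r85=1010101 pc4: +16 =756
r86=1010110 pc4: +16 =772
r87=1010111 pc5: +32 =804
r88=1011000 pc3: +8 =812
r89=1011001 pc4: +16 =828
r90=1011010 pc4: +16 =844
r91=1011011 pc5: +32 =876
r92=1011100 pc4: +16 =892
r93=1011101 pc5: +32 =924
r94=1011110 pc5: +32 =956
r95=1011111 pc6: +64 =1020
r96=1100000 pc2: +4 =1024
r97=1100001 pc3: +8 =1032
r98=1100010 pc3: +8 =1040
r99=1100011 pc4: +16 =1056
r100=1100100 pc3: +8 =1064
r101=1100101 pc4: +16 =1080
r102=1100110 pc4: +16 =1096
r103=1100111 pc5: +32 =1128
r104=1101000 pc3: +8 =1136
r105=1101001 pc4: +16 =1152
r106=1101010 pc4: +16 =1168
r107=1101011 pc5: +32 =1200
r108=1101100 pc4: +16 =1216
r109=1101101 pc5: +32 =1248
r110=1101110 pc5: +32 =1280
r111=1101111 pc6: +64 =1344
r112=1110000 pc3: +8 =1352
r113=1110001 pc4: +16 =1368
r114=1110010 pc4: +16 =1384
r115=1110011 pc5: +32 =1416
r116=1110100 pc4: +16 =1432
r117=1110101 pc5: +32 =1464
r118=1110110 pc5: +32 =1496
r119=1110111 pc6: +64 =1560
r120=1111000 pc4: +16 =1576
r121=1111001 pc5: +32 =1608
r122=1111010 pc5: +32 =1640
r123=1111011 pc6: +64 =1704
r124=1111100 pc5: +32 =1736
r125=1111101 pc6: +64 =1800
r126=1111110 pc6: +64 =1864
r127=1111111 pc7: +128 =1992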